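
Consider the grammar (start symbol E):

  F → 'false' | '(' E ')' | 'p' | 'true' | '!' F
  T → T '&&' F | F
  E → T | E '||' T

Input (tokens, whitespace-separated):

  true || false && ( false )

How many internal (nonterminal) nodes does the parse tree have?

11

[E [E [T [F true]]] || [T [T [F false]] && [F ( [E [T [F false]]] )]]]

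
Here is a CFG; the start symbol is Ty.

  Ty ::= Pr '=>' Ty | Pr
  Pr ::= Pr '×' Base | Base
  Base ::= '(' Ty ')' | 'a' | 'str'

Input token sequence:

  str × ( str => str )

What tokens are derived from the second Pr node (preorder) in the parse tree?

str

[Ty [Pr [Pr [Base str]] × [Base ( [Ty [Pr [Base str]] => [Ty [Pr [Base str]]]] )]]]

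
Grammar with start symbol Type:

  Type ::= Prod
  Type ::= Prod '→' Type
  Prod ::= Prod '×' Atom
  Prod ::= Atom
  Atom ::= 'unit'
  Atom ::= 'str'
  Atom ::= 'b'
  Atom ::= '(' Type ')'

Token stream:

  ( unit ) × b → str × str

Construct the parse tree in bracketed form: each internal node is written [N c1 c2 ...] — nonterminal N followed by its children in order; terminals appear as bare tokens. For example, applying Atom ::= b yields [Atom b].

[Type [Prod [Prod [Atom ( [Type [Prod [Atom unit]]] )]] × [Atom b]] → [Type [Prod [Prod [Atom str]] × [Atom str]]]]

Type
Prod → Type
Prod × Atom → Type
Atom × Atom → Type
( Type ) × Atom → Type
( Prod ) × Atom → Type
( Atom ) × Atom → Type
( unit ) × Atom → Type
( unit ) × b → Type
( unit ) × b → Prod
( unit ) × b → Prod × Atom
( unit ) × b → Atom × Atom
( unit ) × b → str × Atom
( unit ) × b → str × str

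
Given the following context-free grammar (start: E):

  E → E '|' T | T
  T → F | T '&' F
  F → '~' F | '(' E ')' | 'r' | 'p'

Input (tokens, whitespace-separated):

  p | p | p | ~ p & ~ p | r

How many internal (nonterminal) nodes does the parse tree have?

[E [E [E [E [E [T [F p]]] | [T [F p]]] | [T [F p]]] | [T [T [F ~ [F p]]] & [F ~ [F p]]]] | [T [F r]]]

19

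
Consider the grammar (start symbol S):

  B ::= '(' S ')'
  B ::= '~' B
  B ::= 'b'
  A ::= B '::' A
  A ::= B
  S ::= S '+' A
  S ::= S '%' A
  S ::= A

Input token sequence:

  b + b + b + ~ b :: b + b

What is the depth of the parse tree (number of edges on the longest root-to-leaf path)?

[S [S [S [S [S [A [B b]]] + [A [B b]]] + [A [B b]]] + [A [B ~ [B b]] :: [A [B b]]]] + [A [B b]]]

7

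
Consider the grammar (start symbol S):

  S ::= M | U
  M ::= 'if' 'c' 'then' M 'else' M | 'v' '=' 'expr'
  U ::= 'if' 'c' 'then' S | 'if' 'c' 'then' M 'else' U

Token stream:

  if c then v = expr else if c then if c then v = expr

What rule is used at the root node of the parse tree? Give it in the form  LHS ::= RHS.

S ::= U

[S [U if c then [M v = expr] else [U if c then [S [U if c then [S [M v = expr]]]]]]]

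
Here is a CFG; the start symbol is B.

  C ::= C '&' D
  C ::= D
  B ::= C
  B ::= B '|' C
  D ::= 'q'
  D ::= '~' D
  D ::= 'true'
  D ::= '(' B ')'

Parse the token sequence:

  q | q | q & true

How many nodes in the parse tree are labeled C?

4

[B [B [B [C [D q]]] | [C [D q]]] | [C [C [D q]] & [D true]]]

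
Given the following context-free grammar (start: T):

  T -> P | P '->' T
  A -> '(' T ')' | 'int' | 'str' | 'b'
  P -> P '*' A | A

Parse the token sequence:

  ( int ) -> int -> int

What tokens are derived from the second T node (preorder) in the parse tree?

int

[T [P [A ( [T [P [A int]]] )]] -> [T [P [A int]] -> [T [P [A int]]]]]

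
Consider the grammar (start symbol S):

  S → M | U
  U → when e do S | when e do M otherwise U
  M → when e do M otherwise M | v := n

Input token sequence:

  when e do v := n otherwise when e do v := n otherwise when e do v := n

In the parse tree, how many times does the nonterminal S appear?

[S [U when e do [M v := n] otherwise [U when e do [M v := n] otherwise [U when e do [S [M v := n]]]]]]

2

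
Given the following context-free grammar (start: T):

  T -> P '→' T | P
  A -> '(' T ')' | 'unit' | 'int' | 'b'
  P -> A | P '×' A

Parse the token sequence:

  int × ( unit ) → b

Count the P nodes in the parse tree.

[T [P [P [A int]] × [A ( [T [P [A unit]]] )]] → [T [P [A b]]]]

4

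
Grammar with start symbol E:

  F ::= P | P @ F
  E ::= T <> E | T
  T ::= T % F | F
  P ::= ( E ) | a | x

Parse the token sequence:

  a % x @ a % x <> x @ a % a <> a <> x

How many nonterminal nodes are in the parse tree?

[E [T [T [T [F [P a]]] % [F [P x] @ [F [P a]]]] % [F [P x]]] <> [E [T [T [F [P x] @ [F [P a]]]] % [F [P a]]] <> [E [T [F [P a]]] <> [E [T [F [P x]]]]]]]

29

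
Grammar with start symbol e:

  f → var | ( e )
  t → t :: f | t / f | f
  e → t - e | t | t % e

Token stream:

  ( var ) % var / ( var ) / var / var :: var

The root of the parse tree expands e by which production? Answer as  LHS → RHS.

[e [t [f ( [e [t [f var]]] )]] % [e [t [t [t [t [t [f var]] / [f ( [e [t [f var]]] )]] / [f var]] / [f var]] :: [f var]]]]

e → t % e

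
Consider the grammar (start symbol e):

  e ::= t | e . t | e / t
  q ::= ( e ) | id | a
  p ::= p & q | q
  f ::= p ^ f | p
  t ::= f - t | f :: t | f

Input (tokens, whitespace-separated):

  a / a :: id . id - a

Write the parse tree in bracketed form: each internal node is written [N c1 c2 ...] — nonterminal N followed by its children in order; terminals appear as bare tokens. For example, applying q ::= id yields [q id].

[e [e [e [t [f [p [q a]]]]] / [t [f [p [q a]]] :: [t [f [p [q id]]]]]] . [t [f [p [q id]]] - [t [f [p [q a]]]]]]

e
e . t
e / t . t
t / t . t
f / t . t
p / t . t
q / t . t
a / t . t
a / f :: t . t
a / p :: t . t
a / q :: t . t
a / a :: t . t
a / a :: f . t
a / a :: p . t
a / a :: q . t
a / a :: id . t
a / a :: id . f - t
a / a :: id . p - t
a / a :: id . q - t
a / a :: id . id - t
a / a :: id . id - f
a / a :: id . id - p
a / a :: id . id - q
a / a :: id . id - a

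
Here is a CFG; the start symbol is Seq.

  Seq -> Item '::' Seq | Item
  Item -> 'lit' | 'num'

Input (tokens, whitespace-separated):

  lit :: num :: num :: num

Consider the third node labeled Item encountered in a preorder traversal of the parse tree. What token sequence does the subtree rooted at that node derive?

[Seq [Item lit] :: [Seq [Item num] :: [Seq [Item num] :: [Seq [Item num]]]]]

num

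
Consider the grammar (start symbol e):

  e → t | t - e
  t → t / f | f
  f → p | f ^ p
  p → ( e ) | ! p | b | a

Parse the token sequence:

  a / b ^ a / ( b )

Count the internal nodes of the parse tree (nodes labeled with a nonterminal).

16

[e [t [t [t [f [p a]]] / [f [f [p b]] ^ [p a]]] / [f [p ( [e [t [f [p b]]]] )]]]]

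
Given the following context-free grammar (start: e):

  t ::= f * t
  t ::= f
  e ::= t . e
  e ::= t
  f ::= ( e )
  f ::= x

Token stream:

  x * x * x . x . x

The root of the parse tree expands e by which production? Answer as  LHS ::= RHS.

[e [t [f x] * [t [f x] * [t [f x]]]] . [e [t [f x]] . [e [t [f x]]]]]

e ::= t . e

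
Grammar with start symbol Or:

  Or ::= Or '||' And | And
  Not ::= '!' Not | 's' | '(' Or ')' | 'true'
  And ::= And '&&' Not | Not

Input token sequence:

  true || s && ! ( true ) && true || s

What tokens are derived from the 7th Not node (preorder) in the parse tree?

[Or [Or [Or [And [Not true]]] || [And [And [And [Not s]] && [Not ! [Not ( [Or [And [Not true]]] )]]] && [Not true]]] || [And [Not s]]]

s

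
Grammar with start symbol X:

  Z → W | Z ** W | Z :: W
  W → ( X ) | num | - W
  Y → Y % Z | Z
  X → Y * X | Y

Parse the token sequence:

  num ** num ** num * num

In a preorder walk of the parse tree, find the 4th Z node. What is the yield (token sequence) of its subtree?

num

[X [Y [Z [Z [Z [W num]] ** [W num]] ** [W num]]] * [X [Y [Z [W num]]]]]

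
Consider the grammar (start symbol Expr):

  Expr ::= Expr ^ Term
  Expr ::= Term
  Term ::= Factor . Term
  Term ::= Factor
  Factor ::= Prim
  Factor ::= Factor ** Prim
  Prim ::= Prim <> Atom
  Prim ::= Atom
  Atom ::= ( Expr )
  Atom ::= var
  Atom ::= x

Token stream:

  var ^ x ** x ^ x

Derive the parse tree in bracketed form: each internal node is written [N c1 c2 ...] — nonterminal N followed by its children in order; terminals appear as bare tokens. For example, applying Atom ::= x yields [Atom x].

Expr
Expr ^ Term
Expr ^ Term ^ Term
Term ^ Term ^ Term
Factor ^ Term ^ Term
Prim ^ Term ^ Term
Atom ^ Term ^ Term
var ^ Term ^ Term
var ^ Factor ^ Term
var ^ Factor ** Prim ^ Term
var ^ Prim ** Prim ^ Term
var ^ Atom ** Prim ^ Term
var ^ x ** Prim ^ Term
var ^ x ** Atom ^ Term
var ^ x ** x ^ Term
var ^ x ** x ^ Factor
var ^ x ** x ^ Prim
var ^ x ** x ^ Atom
var ^ x ** x ^ x

[Expr [Expr [Expr [Term [Factor [Prim [Atom var]]]]] ^ [Term [Factor [Factor [Prim [Atom x]]] ** [Prim [Atom x]]]]] ^ [Term [Factor [Prim [Atom x]]]]]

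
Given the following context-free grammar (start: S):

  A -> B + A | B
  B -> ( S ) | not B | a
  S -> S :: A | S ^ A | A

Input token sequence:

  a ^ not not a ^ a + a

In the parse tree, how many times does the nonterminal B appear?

6

[S [S [S [A [B a]]] ^ [A [B not [B not [B a]]]]] ^ [A [B a] + [A [B a]]]]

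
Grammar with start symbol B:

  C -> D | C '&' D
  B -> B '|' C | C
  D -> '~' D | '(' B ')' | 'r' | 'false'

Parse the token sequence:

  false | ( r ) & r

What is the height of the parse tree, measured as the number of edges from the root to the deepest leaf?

7

[B [B [C [D false]]] | [C [C [D ( [B [C [D r]]] )]] & [D r]]]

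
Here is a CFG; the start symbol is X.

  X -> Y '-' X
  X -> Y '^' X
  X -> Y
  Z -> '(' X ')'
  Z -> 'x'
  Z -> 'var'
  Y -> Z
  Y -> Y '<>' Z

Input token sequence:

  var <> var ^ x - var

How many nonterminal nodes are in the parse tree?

[X [Y [Y [Z var]] <> [Z var]] ^ [X [Y [Z x]] - [X [Y [Z var]]]]]

11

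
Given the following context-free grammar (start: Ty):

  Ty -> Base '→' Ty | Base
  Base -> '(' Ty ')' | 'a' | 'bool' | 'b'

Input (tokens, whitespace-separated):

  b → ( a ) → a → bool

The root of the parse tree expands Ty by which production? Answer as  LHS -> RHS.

[Ty [Base b] → [Ty [Base ( [Ty [Base a]] )] → [Ty [Base a] → [Ty [Base bool]]]]]

Ty -> Base '→' Ty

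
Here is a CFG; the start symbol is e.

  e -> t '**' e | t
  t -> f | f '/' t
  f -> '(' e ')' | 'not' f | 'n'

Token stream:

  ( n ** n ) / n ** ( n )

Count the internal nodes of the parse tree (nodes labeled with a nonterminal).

17

[e [t [f ( [e [t [f n]] ** [e [t [f n]]]] )] / [t [f n]]] ** [e [t [f ( [e [t [f n]]] )]]]]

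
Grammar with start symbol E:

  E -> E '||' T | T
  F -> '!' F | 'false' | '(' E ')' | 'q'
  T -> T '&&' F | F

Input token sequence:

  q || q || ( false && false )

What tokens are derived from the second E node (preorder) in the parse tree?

[E [E [E [T [F q]]] || [T [F q]]] || [T [F ( [E [T [T [F false]] && [F false]]] )]]]

q || q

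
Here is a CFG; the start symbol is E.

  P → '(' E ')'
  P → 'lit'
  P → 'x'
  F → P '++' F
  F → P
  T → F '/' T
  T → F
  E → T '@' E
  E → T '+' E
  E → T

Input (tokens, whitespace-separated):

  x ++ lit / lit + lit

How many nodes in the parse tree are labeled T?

3

[E [T [F [P x] ++ [F [P lit]]] / [T [F [P lit]]]] + [E [T [F [P lit]]]]]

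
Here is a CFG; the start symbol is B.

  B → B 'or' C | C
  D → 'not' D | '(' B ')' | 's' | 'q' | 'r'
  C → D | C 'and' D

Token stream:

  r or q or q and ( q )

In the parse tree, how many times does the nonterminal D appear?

[B [B [B [C [D r]]] or [C [D q]]] or [C [C [D q]] and [D ( [B [C [D q]]] )]]]

5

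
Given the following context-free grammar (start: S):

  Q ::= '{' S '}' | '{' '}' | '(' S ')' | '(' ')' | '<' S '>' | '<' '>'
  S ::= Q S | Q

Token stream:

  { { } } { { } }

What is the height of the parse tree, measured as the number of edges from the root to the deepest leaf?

5

[S [Q { [S [Q { }]] }] [S [Q { [S [Q { }]] }]]]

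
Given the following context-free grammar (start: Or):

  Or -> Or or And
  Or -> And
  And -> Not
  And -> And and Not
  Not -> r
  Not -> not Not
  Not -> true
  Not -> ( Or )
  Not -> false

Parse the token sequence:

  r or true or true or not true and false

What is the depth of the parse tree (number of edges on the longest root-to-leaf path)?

[Or [Or [Or [Or [And [Not r]]] or [And [Not true]]] or [And [Not true]]] or [And [And [Not not [Not true]]] and [Not false]]]

6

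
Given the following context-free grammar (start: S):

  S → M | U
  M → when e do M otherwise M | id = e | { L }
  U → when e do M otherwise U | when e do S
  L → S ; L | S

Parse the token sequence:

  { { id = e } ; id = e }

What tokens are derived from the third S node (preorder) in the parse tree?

id = e

[S [M { [L [S [M { [L [S [M id = e]]] }]] ; [L [S [M id = e]]]] }]]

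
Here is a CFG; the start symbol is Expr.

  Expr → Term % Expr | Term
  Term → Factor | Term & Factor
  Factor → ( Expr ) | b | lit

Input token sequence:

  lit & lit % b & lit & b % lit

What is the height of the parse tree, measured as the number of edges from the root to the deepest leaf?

[Expr [Term [Term [Factor lit]] & [Factor lit]] % [Expr [Term [Term [Term [Factor b]] & [Factor lit]] & [Factor b]] % [Expr [Term [Factor lit]]]]]

6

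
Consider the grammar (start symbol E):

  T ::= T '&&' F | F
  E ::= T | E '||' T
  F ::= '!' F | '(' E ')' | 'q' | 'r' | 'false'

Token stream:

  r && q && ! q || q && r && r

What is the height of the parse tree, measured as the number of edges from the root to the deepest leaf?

[E [E [T [T [T [F r]] && [F q]] && [F ! [F q]]]] || [T [T [T [F q]] && [F r]] && [F r]]]

6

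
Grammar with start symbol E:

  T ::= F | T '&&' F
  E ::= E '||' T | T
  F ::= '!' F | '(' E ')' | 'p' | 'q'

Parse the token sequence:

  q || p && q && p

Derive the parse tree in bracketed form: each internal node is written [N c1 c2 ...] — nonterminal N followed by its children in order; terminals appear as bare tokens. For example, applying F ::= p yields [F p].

E
E || T
T || T
F || T
q || T
q || T && F
q || T && F && F
q || F && F && F
q || p && F && F
q || p && q && F
q || p && q && p

[E [E [T [F q]]] || [T [T [T [F p]] && [F q]] && [F p]]]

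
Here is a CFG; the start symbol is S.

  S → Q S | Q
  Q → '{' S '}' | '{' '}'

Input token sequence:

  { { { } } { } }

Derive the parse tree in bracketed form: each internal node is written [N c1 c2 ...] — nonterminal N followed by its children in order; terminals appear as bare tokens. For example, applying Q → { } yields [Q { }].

S
Q
{ S }
{ Q S }
{ { S } S }
{ { Q } S }
{ { { } } S }
{ { { } } Q }
{ { { } } { } }

[S [Q { [S [Q { [S [Q { }]] }] [S [Q { }]]] }]]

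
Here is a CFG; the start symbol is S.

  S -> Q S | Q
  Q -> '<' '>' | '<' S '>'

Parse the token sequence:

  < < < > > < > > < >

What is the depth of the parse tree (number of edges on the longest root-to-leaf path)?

[S [Q < [S [Q < [S [Q < >]] >] [S [Q < >]]] >] [S [Q < >]]]

6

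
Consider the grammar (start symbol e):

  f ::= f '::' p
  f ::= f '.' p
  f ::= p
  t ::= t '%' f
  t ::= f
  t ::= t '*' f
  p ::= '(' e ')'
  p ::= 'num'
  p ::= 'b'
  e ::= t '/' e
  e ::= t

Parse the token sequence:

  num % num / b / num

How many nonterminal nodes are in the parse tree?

15

[e [t [t [f [p num]]] % [f [p num]]] / [e [t [f [p b]]] / [e [t [f [p num]]]]]]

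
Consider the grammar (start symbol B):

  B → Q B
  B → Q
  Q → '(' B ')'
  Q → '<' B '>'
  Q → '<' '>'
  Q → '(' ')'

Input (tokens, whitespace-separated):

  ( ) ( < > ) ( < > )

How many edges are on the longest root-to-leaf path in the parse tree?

[B [Q ( )] [B [Q ( [B [Q < >]] )] [B [Q ( [B [Q < >]] )]]]]

6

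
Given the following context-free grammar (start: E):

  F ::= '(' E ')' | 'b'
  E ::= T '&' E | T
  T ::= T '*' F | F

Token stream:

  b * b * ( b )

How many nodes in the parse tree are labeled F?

[E [T [T [T [F b]] * [F b]] * [F ( [E [T [F b]]] )]]]

4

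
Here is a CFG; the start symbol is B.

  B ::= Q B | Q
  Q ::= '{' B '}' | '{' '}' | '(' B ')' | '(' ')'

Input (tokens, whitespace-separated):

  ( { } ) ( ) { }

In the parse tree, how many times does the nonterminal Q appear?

4

[B [Q ( [B [Q { }]] )] [B [Q ( )] [B [Q { }]]]]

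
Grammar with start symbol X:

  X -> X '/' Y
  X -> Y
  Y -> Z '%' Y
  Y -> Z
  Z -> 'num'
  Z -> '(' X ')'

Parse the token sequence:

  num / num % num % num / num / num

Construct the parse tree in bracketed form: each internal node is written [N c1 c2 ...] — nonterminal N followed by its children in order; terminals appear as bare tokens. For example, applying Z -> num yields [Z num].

X
X / Y
X / Y / Y
X / Y / Y / Y
Y / Y / Y / Y
Z / Y / Y / Y
num / Y / Y / Y
num / Z % Y / Y / Y
num / num % Y / Y / Y
num / num % Z % Y / Y / Y
num / num % num % Y / Y / Y
num / num % num % Z / Y / Y
num / num % num % num / Y / Y
num / num % num % num / Z / Y
num / num % num % num / num / Y
num / num % num % num / num / Z
num / num % num % num / num / num

[X [X [X [X [Y [Z num]]] / [Y [Z num] % [Y [Z num] % [Y [Z num]]]]] / [Y [Z num]]] / [Y [Z num]]]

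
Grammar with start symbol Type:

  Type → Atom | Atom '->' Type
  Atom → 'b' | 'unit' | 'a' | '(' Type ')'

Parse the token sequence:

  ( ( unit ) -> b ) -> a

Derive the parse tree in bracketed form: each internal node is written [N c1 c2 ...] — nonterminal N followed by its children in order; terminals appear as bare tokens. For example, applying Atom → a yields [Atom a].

[Type [Atom ( [Type [Atom ( [Type [Atom unit]] )] -> [Type [Atom b]]] )] -> [Type [Atom a]]]

Type
Atom -> Type
( Type ) -> Type
( Atom -> Type ) -> Type
( ( Type ) -> Type ) -> Type
( ( Atom ) -> Type ) -> Type
( ( unit ) -> Type ) -> Type
( ( unit ) -> Atom ) -> Type
( ( unit ) -> b ) -> Type
( ( unit ) -> b ) -> Atom
( ( unit ) -> b ) -> a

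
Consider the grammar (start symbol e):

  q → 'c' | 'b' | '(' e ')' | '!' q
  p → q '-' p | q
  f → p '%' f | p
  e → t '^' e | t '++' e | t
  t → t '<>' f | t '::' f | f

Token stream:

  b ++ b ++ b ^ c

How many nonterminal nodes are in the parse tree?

20

[e [t [f [p [q b]]]] ++ [e [t [f [p [q b]]]] ++ [e [t [f [p [q b]]]] ^ [e [t [f [p [q c]]]]]]]]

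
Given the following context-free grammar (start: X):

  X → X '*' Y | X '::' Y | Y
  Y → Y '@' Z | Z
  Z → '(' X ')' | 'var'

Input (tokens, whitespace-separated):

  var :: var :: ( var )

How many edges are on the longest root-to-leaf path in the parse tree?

6

[X [X [X [Y [Z var]]] :: [Y [Z var]]] :: [Y [Z ( [X [Y [Z var]]] )]]]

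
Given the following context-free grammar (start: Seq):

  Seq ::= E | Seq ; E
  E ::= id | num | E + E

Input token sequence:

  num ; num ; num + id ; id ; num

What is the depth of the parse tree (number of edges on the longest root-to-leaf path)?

[Seq [Seq [Seq [Seq [Seq [E num]] ; [E num]] ; [E [E num] + [E id]]] ; [E id]] ; [E num]]

6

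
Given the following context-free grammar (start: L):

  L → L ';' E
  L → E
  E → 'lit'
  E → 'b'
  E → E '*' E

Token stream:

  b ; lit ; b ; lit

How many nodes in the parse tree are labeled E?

[L [L [L [L [E b]] ; [E lit]] ; [E b]] ; [E lit]]

4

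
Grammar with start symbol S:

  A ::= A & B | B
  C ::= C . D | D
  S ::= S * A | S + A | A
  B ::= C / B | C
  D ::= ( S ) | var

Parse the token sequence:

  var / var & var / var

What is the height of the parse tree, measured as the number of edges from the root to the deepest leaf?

7

[S [A [A [B [C [D var]] / [B [C [D var]]]]] & [B [C [D var]] / [B [C [D var]]]]]]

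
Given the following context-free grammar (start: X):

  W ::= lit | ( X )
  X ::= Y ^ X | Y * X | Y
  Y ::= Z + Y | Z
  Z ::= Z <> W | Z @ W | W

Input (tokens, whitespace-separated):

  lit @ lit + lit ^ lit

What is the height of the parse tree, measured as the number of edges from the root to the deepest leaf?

[X [Y [Z [Z [W lit]] @ [W lit]] + [Y [Z [W lit]]]] ^ [X [Y [Z [W lit]]]]]

5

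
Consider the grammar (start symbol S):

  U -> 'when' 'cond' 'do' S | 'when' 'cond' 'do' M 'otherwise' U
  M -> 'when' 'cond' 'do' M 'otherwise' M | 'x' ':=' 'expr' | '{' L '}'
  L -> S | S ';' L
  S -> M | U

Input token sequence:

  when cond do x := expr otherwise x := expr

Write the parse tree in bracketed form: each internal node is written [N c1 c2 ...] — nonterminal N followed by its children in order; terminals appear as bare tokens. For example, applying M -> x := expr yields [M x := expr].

[S [M when cond do [M x := expr] otherwise [M x := expr]]]

S
M
when cond do M otherwise M
when cond do x := expr otherwise M
when cond do x := expr otherwise x := expr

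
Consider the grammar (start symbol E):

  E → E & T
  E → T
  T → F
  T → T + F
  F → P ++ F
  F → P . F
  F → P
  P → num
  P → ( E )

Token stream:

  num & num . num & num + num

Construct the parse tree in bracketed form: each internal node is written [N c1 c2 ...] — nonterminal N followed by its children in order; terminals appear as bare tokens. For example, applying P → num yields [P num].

[E [E [E [T [F [P num]]]] & [T [F [P num] . [F [P num]]]]] & [T [T [F [P num]]] + [F [P num]]]]

E
E & T
E & T & T
T & T & T
F & T & T
P & T & T
num & T & T
num & F & T
num & P . F & T
num & num . F & T
num & num . P & T
num & num . num & T
num & num . num & T + F
num & num . num & F + F
num & num . num & P + F
num & num . num & num + F
num & num . num & num + P
num & num . num & num + num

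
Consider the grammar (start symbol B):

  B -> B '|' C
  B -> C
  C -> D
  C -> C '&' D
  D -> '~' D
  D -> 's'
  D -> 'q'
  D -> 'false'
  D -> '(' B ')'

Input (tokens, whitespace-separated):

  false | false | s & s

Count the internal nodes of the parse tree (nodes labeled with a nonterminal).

11

[B [B [B [C [D false]]] | [C [D false]]] | [C [C [D s]] & [D s]]]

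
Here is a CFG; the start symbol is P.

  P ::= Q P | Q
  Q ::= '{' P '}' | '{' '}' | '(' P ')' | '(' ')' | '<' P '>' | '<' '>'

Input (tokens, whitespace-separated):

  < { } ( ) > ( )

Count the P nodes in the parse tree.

4

[P [Q < [P [Q { }] [P [Q ( )]]] >] [P [Q ( )]]]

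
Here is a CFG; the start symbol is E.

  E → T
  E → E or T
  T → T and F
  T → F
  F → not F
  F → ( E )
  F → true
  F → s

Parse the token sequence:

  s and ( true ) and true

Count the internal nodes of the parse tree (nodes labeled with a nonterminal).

[E [T [T [T [F s]] and [F ( [E [T [F true]]] )]] and [F true]]]

10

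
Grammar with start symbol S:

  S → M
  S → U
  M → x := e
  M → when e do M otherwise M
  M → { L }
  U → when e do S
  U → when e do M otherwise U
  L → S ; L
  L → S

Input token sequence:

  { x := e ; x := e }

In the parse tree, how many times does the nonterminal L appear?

2

[S [M { [L [S [M x := e]] ; [L [S [M x := e]]]] }]]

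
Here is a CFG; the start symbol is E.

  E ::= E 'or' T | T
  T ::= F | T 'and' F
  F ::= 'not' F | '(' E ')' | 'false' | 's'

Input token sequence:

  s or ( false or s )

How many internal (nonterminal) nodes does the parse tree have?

[E [E [T [F s]]] or [T [F ( [E [E [T [F false]]] or [T [F s]]] )]]]

12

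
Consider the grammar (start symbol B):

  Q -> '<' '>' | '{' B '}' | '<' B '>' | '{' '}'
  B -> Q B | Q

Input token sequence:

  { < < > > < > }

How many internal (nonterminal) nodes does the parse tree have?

[B [Q { [B [Q < [B [Q < >]] >] [B [Q < >]]] }]]

8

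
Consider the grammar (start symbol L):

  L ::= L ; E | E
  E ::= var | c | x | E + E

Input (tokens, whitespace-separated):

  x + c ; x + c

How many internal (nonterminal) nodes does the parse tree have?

[L [L [E [E x] + [E c]]] ; [E [E x] + [E c]]]

8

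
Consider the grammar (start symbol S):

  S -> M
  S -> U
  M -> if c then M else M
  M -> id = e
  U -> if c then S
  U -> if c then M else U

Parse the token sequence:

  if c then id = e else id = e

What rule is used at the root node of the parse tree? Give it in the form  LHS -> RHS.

S -> M

[S [M if c then [M id = e] else [M id = e]]]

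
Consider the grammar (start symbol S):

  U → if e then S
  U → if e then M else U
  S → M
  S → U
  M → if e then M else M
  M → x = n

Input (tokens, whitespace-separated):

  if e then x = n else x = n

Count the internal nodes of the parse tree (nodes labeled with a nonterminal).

[S [M if e then [M x = n] else [M x = n]]]

4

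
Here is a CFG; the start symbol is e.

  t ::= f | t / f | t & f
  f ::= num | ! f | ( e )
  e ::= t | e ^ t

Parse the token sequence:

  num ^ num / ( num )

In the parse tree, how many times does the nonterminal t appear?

[e [e [t [f num]]] ^ [t [t [f num]] / [f ( [e [t [f num]]] )]]]

4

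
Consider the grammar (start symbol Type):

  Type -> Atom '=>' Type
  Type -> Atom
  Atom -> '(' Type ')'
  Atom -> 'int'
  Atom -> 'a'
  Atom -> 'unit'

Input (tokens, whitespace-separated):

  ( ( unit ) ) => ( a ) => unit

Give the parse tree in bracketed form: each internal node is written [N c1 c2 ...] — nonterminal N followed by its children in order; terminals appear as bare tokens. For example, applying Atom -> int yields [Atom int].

Type
Atom => Type
( Type ) => Type
( Atom ) => Type
( ( Type ) ) => Type
( ( Atom ) ) => Type
( ( unit ) ) => Type
( ( unit ) ) => Atom => Type
( ( unit ) ) => ( Type ) => Type
( ( unit ) ) => ( Atom ) => Type
( ( unit ) ) => ( a ) => Type
( ( unit ) ) => ( a ) => Atom
( ( unit ) ) => ( a ) => unit

[Type [Atom ( [Type [Atom ( [Type [Atom unit]] )]] )] => [Type [Atom ( [Type [Atom a]] )] => [Type [Atom unit]]]]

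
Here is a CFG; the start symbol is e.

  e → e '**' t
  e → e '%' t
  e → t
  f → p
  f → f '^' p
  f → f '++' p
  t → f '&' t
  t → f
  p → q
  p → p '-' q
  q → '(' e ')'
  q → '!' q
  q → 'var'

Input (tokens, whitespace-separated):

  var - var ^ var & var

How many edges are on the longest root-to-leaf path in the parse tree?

7

[e [t [f [f [p [p [q var]] - [q var]]] ^ [p [q var]]] & [t [f [p [q var]]]]]]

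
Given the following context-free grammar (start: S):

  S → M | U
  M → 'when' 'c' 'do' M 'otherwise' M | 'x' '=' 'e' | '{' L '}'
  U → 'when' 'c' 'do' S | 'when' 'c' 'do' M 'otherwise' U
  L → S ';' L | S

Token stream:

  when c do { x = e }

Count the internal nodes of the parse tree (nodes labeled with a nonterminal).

[S [U when c do [S [M { [L [S [M x = e]]] }]]]]

7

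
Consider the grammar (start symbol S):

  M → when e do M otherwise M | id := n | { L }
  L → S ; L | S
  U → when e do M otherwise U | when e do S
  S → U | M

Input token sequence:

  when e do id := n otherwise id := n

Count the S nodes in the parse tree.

1

[S [M when e do [M id := n] otherwise [M id := n]]]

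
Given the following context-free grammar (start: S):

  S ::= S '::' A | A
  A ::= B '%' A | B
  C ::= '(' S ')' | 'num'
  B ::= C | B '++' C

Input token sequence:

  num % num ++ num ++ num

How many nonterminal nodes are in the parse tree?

11

[S [A [B [C num]] % [A [B [B [B [C num]] ++ [C num]] ++ [C num]]]]]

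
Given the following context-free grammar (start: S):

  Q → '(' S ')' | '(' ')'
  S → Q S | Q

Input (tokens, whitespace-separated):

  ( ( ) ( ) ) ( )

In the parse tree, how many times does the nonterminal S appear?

[S [Q ( [S [Q ( )] [S [Q ( )]]] )] [S [Q ( )]]]

4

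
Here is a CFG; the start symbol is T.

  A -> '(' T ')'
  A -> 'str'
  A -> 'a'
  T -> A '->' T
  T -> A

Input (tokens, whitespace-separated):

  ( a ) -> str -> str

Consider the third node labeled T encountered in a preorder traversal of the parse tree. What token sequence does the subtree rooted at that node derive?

str -> str

[T [A ( [T [A a]] )] -> [T [A str] -> [T [A str]]]]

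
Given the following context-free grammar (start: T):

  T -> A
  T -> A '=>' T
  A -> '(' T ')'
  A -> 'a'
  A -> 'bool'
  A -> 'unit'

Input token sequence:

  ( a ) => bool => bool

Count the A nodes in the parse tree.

[T [A ( [T [A a]] )] => [T [A bool] => [T [A bool]]]]

4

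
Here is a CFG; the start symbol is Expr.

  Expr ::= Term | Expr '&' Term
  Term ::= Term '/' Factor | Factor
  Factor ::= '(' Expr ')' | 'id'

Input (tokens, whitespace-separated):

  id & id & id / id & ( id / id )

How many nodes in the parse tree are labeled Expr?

[Expr [Expr [Expr [Expr [Term [Factor id]]] & [Term [Factor id]]] & [Term [Term [Factor id]] / [Factor id]]] & [Term [Factor ( [Expr [Term [Term [Factor id]] / [Factor id]]] )]]]

5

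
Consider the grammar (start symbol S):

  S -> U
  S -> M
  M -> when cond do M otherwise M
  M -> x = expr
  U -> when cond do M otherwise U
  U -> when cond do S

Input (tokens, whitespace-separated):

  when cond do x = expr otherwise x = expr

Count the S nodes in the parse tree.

1

[S [M when cond do [M x = expr] otherwise [M x = expr]]]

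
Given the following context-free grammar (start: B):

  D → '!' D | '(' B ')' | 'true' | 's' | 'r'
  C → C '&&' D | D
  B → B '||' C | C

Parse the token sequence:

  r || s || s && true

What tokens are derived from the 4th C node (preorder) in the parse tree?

[B [B [B [C [D r]]] || [C [D s]]] || [C [C [D s]] && [D true]]]

s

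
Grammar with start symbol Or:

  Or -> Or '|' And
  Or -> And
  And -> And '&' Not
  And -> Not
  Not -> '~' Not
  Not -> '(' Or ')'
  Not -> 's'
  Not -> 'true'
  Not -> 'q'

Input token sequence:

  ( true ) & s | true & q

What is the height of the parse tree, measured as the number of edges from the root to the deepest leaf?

8

[Or [Or [And [And [Not ( [Or [And [Not true]]] )]] & [Not s]]] | [And [And [Not true]] & [Not q]]]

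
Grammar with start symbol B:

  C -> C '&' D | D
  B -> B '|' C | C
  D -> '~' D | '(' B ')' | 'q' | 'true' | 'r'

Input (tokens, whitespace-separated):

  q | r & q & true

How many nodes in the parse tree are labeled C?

4

[B [B [C [D q]]] | [C [C [C [D r]] & [D q]] & [D true]]]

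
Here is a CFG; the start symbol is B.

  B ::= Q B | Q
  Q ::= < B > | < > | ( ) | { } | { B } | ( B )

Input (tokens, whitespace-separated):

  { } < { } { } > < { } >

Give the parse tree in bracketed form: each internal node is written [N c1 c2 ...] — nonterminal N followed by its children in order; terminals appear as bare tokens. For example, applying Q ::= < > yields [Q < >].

B
Q B
{ } B
{ } Q B
{ } < B > B
{ } < Q B > B
{ } < { } B > B
{ } < { } Q > B
{ } < { } { } > B
{ } < { } { } > Q
{ } < { } { } > < B >
{ } < { } { } > < Q >
{ } < { } { } > < { } >

[B [Q { }] [B [Q < [B [Q { }] [B [Q { }]]] >] [B [Q < [B [Q { }]] >]]]]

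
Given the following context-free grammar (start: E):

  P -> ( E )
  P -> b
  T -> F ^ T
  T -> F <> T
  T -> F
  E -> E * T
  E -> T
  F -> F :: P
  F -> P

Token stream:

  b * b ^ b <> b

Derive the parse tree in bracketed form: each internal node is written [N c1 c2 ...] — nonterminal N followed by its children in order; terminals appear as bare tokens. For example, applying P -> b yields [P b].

[E [E [T [F [P b]]]] * [T [F [P b]] ^ [T [F [P b]] <> [T [F [P b]]]]]]

E
E * T
T * T
F * T
P * T
b * T
b * F ^ T
b * P ^ T
b * b ^ T
b * b ^ F <> T
b * b ^ P <> T
b * b ^ b <> T
b * b ^ b <> F
b * b ^ b <> P
b * b ^ b <> b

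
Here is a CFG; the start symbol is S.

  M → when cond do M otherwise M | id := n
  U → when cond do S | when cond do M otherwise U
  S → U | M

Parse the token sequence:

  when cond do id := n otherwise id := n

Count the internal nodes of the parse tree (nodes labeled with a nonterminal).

4

[S [M when cond do [M id := n] otherwise [M id := n]]]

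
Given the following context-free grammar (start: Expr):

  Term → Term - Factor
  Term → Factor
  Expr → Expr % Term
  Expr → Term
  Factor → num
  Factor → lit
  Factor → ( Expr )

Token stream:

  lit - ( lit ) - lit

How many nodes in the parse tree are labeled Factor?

4

[Expr [Term [Term [Term [Factor lit]] - [Factor ( [Expr [Term [Factor lit]]] )]] - [Factor lit]]]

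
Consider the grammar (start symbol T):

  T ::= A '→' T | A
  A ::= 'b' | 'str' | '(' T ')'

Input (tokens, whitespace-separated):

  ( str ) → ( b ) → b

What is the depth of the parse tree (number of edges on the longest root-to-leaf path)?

5

[T [A ( [T [A str]] )] → [T [A ( [T [A b]] )] → [T [A b]]]]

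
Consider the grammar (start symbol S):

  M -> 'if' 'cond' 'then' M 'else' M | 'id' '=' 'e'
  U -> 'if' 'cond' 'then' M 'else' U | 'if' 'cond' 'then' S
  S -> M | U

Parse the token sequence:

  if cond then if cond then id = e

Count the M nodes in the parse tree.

1

[S [U if cond then [S [U if cond then [S [M id = e]]]]]]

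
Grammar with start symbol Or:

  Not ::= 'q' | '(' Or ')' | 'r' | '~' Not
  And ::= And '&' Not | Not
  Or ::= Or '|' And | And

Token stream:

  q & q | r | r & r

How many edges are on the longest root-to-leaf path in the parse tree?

[Or [Or [Or [And [And [Not q]] & [Not q]]] | [And [Not r]]] | [And [And [Not r]] & [Not r]]]

6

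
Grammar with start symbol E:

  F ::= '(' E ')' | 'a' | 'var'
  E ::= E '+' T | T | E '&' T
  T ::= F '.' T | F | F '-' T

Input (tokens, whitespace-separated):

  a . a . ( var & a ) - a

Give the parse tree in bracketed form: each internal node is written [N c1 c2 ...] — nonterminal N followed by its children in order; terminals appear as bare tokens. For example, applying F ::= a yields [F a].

[E [T [F a] . [T [F a] . [T [F ( [E [E [T [F var]]] & [T [F a]]] )] - [T [F a]]]]]]

E
T
F . T
a . T
a . F . T
a . a . T
a . a . F - T
a . a . ( E ) - T
a . a . ( E & T ) - T
a . a . ( T & T ) - T
a . a . ( F & T ) - T
a . a . ( var & T ) - T
a . a . ( var & F ) - T
a . a . ( var & a ) - T
a . a . ( var & a ) - F
a . a . ( var & a ) - a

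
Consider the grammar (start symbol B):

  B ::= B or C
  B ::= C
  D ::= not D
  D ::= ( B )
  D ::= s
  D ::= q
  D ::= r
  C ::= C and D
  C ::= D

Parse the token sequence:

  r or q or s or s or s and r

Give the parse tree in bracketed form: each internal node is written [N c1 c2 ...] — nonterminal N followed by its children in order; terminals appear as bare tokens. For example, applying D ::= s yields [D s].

B
B or C
B or C or C
B or C or C or C
B or C or C or C or C
C or C or C or C or C
D or C or C or C or C
r or C or C or C or C
r or D or C or C or C
r or q or C or C or C
r or q or D or C or C
r or q or s or C or C
r or q or s or D or C
r or q or s or s or C
r or q or s or s or C and D
r or q or s or s or D and D
r or q or s or s or s and D
r or q or s or s or s and r

[B [B [B [B [B [C [D r]]] or [C [D q]]] or [C [D s]]] or [C [D s]]] or [C [C [D s]] and [D r]]]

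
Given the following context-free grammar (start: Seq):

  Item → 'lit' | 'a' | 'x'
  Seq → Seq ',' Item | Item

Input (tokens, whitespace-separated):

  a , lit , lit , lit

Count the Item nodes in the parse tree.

[Seq [Seq [Seq [Seq [Item a]] , [Item lit]] , [Item lit]] , [Item lit]]

4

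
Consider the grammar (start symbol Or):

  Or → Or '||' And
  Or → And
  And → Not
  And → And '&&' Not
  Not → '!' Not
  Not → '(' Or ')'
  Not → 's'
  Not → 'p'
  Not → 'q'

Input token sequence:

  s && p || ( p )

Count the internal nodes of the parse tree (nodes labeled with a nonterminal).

[Or [Or [And [And [Not s]] && [Not p]]] || [And [Not ( [Or [And [Not p]]] )]]]

11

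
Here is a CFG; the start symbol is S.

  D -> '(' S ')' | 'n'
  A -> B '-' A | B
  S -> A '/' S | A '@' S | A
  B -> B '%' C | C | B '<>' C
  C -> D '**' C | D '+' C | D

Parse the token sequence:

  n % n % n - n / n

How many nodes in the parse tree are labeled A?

[S [A [B [B [B [C [D n]]] % [C [D n]]] % [C [D n]]] - [A [B [C [D n]]]]] / [S [A [B [C [D n]]]]]]

3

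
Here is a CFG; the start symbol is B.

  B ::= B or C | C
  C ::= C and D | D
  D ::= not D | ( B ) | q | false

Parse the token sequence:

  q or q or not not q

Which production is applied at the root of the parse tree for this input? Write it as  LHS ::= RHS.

B ::= B or C

[B [B [B [C [D q]]] or [C [D q]]] or [C [D not [D not [D q]]]]]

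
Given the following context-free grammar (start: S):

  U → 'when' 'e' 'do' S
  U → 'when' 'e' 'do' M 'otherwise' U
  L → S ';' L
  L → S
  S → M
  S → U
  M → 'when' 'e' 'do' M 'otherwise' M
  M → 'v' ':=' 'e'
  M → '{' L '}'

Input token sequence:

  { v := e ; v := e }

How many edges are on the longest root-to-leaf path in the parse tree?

6

[S [M { [L [S [M v := e]] ; [L [S [M v := e]]]] }]]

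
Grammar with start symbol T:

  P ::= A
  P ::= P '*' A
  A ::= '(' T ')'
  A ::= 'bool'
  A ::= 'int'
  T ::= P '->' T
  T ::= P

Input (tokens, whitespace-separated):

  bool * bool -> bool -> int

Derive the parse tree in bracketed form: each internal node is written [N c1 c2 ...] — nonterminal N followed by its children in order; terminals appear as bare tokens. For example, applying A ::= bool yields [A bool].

[T [P [P [A bool]] * [A bool]] -> [T [P [A bool]] -> [T [P [A int]]]]]

T
P -> T
P * A -> T
A * A -> T
bool * A -> T
bool * bool -> T
bool * bool -> P -> T
bool * bool -> A -> T
bool * bool -> bool -> T
bool * bool -> bool -> P
bool * bool -> bool -> A
bool * bool -> bool -> int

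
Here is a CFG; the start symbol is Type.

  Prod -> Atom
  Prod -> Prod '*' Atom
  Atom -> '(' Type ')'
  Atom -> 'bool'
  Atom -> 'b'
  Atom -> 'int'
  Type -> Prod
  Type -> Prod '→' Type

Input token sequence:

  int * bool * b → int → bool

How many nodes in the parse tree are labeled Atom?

[Type [Prod [Prod [Prod [Atom int]] * [Atom bool]] * [Atom b]] → [Type [Prod [Atom int]] → [Type [Prod [Atom bool]]]]]

5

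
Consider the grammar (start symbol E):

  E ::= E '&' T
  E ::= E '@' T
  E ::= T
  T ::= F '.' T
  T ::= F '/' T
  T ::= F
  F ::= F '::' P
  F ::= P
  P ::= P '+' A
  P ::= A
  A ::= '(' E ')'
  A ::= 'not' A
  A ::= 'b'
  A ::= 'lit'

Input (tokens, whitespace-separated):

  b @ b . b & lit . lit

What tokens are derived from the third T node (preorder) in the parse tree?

[E [E [E [T [F [P [A b]]]]] @ [T [F [P [A b]]] . [T [F [P [A b]]]]]] & [T [F [P [A lit]]] . [T [F [P [A lit]]]]]]

b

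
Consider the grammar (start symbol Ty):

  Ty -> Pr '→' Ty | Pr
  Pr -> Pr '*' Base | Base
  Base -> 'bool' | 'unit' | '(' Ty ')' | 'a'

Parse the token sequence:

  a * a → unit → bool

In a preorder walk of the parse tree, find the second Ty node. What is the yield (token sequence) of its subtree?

[Ty [Pr [Pr [Base a]] * [Base a]] → [Ty [Pr [Base unit]] → [Ty [Pr [Base bool]]]]]

unit → bool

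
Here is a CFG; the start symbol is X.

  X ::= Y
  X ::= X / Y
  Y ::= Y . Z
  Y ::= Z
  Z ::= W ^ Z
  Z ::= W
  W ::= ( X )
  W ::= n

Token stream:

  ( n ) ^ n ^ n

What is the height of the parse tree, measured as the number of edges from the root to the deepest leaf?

[X [Y [Z [W ( [X [Y [Z [W n]]]] )] ^ [Z [W n] ^ [Z [W n]]]]]]

8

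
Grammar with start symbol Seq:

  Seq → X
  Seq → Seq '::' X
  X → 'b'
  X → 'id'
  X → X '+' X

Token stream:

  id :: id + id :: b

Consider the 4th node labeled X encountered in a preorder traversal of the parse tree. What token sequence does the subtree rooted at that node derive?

id

[Seq [Seq [Seq [X id]] :: [X [X id] + [X id]]] :: [X b]]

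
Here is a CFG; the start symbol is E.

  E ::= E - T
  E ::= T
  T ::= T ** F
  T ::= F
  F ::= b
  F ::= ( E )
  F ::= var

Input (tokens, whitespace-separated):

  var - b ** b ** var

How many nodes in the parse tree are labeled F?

4

[E [E [T [F var]]] - [T [T [T [F b]] ** [F b]] ** [F var]]]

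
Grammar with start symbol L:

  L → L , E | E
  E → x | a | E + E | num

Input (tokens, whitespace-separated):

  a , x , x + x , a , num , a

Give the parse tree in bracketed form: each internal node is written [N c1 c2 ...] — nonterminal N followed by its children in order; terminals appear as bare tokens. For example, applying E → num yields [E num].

[L [L [L [L [L [L [E a]] , [E x]] , [E [E x] + [E x]]] , [E a]] , [E num]] , [E a]]

L
L , E
L , E , E
L , E , E , E
L , E , E , E , E
L , E , E , E , E , E
E , E , E , E , E , E
a , E , E , E , E , E
a , x , E , E , E , E
a , x , E + E , E , E , E
a , x , x + E , E , E , E
a , x , x + x , E , E , E
a , x , x + x , a , E , E
a , x , x + x , a , num , E
a , x , x + x , a , num , a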